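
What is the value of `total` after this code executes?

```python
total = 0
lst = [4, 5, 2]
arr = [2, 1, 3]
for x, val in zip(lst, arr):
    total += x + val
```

Let's trace through this code step by step.

Initialize: total = 0
Initialize: lst = [4, 5, 2]
Initialize: arr = [2, 1, 3]
Entering loop: for x, val in zip(lst, arr):

After execution: total = 17
17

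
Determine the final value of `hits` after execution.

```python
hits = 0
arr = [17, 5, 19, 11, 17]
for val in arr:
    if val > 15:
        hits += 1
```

Let's trace through this code step by step.

Initialize: hits = 0
Initialize: arr = [17, 5, 19, 11, 17]
Entering loop: for val in arr:

After execution: hits = 3
3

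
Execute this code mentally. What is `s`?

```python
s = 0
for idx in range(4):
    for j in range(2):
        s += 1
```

Let's trace through this code step by step.

Initialize: s = 0
Entering loop: for idx in range(4):

After execution: s = 8
8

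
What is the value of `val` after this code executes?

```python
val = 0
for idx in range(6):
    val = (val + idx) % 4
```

Let's trace through this code step by step.

Initialize: val = 0
Entering loop: for idx in range(6):

After execution: val = 3
3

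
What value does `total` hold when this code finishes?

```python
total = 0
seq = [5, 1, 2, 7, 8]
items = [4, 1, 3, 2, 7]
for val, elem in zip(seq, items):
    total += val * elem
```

Let's trace through this code step by step.

Initialize: total = 0
Initialize: seq = [5, 1, 2, 7, 8]
Initialize: items = [4, 1, 3, 2, 7]
Entering loop: for val, elem in zip(seq, items):

After execution: total = 97
97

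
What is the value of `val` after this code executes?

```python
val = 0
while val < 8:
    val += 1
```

Let's trace through this code step by step.

Initialize: val = 0
Entering loop: while val < 8:

After execution: val = 8
8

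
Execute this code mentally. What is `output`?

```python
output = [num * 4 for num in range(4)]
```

Let's trace through this code step by step.

Initialize: output = [num * 4 for num in range(4)]

After execution: output = [0, 4, 8, 12]
[0, 4, 8, 12]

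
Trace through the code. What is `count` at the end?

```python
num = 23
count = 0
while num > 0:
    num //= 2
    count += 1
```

Let's trace through this code step by step.

Initialize: num = 23
Initialize: count = 0
Entering loop: while num > 0:

After execution: count = 5
5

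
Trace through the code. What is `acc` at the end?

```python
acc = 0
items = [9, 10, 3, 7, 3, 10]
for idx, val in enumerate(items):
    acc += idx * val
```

Let's trace through this code step by step.

Initialize: acc = 0
Initialize: items = [9, 10, 3, 7, 3, 10]
Entering loop: for idx, val in enumerate(items):

After execution: acc = 99
99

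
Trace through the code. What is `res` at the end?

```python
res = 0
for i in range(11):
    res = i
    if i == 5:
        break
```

Let's trace through this code step by step.

Initialize: res = 0
Entering loop: for i in range(11):

After execution: res = 5
5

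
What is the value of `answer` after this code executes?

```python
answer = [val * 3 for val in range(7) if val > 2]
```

Let's trace through this code step by step.

Initialize: answer = [val * 3 for val in range(7) if val > 2]

After execution: answer = [9, 12, 15, 18]
[9, 12, 15, 18]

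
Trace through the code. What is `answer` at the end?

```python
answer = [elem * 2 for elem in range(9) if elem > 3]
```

Let's trace through this code step by step.

Initialize: answer = [elem * 2 for elem in range(9) if elem > 3]

After execution: answer = [8, 10, 12, 14, 16]
[8, 10, 12, 14, 16]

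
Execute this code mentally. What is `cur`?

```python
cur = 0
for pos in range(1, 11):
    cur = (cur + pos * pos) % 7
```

Let's trace through this code step by step.

Initialize: cur = 0
Entering loop: for pos in range(1, 11):

After execution: cur = 0
0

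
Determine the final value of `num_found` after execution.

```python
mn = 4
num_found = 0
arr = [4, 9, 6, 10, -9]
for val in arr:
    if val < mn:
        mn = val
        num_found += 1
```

Let's trace through this code step by step.

Initialize: mn = 4
Initialize: num_found = 0
Initialize: arr = [4, 9, 6, 10, -9]
Entering loop: for val in arr:

After execution: num_found = 1
1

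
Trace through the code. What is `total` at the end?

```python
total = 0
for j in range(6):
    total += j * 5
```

Let's trace through this code step by step.

Initialize: total = 0
Entering loop: for j in range(6):

After execution: total = 75
75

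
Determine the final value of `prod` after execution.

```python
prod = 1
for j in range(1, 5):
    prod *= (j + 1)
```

Let's trace through this code step by step.

Initialize: prod = 1
Entering loop: for j in range(1, 5):

After execution: prod = 120
120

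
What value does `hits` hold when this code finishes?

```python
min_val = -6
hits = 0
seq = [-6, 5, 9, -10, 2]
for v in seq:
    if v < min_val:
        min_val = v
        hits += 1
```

Let's trace through this code step by step.

Initialize: min_val = -6
Initialize: hits = 0
Initialize: seq = [-6, 5, 9, -10, 2]
Entering loop: for v in seq:

After execution: hits = 1
1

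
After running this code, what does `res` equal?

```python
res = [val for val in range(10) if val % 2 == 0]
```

Let's trace through this code step by step.

Initialize: res = [val for val in range(10) if val % 2 == 0]

After execution: res = [0, 2, 4, 6, 8]
[0, 2, 4, 6, 8]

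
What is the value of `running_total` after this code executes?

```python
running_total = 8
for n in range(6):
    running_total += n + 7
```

Let's trace through this code step by step.

Initialize: running_total = 8
Entering loop: for n in range(6):

After execution: running_total = 65
65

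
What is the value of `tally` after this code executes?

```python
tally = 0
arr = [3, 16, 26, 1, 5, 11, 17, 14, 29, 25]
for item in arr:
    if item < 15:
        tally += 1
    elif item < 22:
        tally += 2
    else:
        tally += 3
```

Let's trace through this code step by step.

Initialize: tally = 0
Initialize: arr = [3, 16, 26, 1, 5, 11, 17, 14, 29, 25]
Entering loop: for item in arr:

After execution: tally = 18
18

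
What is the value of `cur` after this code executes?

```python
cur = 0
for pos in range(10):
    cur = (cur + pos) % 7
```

Let's trace through this code step by step.

Initialize: cur = 0
Entering loop: for pos in range(10):

After execution: cur = 3
3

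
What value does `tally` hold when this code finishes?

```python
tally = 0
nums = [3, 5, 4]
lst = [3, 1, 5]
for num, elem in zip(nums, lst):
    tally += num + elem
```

Let's trace through this code step by step.

Initialize: tally = 0
Initialize: nums = [3, 5, 4]
Initialize: lst = [3, 1, 5]
Entering loop: for num, elem in zip(nums, lst):

After execution: tally = 21
21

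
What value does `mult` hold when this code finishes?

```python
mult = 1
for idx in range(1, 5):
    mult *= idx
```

Let's trace through this code step by step.

Initialize: mult = 1
Entering loop: for idx in range(1, 5):

After execution: mult = 24
24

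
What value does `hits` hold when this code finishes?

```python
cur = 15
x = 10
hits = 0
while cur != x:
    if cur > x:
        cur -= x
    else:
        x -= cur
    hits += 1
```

Let's trace through this code step by step.

Initialize: cur = 15
Initialize: x = 10
Initialize: hits = 0
Entering loop: while cur != x:

After execution: hits = 2
2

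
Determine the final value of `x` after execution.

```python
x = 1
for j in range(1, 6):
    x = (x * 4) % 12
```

Let's trace through this code step by step.

Initialize: x = 1
Entering loop: for j in range(1, 6):

After execution: x = 4
4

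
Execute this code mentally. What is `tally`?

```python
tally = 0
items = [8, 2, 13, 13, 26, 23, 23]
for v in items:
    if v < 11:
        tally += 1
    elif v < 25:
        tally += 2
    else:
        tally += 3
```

Let's trace through this code step by step.

Initialize: tally = 0
Initialize: items = [8, 2, 13, 13, 26, 23, 23]
Entering loop: for v in items:

After execution: tally = 13
13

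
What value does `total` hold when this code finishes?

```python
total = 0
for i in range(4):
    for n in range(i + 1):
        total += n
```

Let's trace through this code step by step.

Initialize: total = 0
Entering loop: for i in range(4):

After execution: total = 10
10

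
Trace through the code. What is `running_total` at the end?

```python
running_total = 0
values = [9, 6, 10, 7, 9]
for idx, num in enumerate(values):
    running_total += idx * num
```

Let's trace through this code step by step.

Initialize: running_total = 0
Initialize: values = [9, 6, 10, 7, 9]
Entering loop: for idx, num in enumerate(values):

After execution: running_total = 83
83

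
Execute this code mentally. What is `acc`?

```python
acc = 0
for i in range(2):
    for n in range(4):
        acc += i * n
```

Let's trace through this code step by step.

Initialize: acc = 0
Entering loop: for i in range(2):

After execution: acc = 6
6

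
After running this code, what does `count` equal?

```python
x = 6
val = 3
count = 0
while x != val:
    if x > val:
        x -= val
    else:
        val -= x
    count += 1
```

Let's trace through this code step by step.

Initialize: x = 6
Initialize: val = 3
Initialize: count = 0
Entering loop: while x != val:

After execution: count = 1
1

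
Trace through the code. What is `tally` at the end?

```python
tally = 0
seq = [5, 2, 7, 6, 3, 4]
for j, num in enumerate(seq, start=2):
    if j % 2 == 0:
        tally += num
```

Let's trace through this code step by step.

Initialize: tally = 0
Initialize: seq = [5, 2, 7, 6, 3, 4]
Entering loop: for j, num in enumerate(seq, start=2):

After execution: tally = 15
15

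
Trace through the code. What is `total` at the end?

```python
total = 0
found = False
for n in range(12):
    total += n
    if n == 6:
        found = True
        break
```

Let's trace through this code step by step.

Initialize: total = 0
Initialize: found = False
Entering loop: for n in range(12):

After execution: total = 21
21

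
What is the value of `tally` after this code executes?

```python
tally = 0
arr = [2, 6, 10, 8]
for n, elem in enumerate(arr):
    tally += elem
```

Let's trace through this code step by step.

Initialize: tally = 0
Initialize: arr = [2, 6, 10, 8]
Entering loop: for n, elem in enumerate(arr):

After execution: tally = 26
26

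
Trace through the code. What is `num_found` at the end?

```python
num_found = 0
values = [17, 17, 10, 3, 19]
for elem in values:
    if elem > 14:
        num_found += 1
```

Let's trace through this code step by step.

Initialize: num_found = 0
Initialize: values = [17, 17, 10, 3, 19]
Entering loop: for elem in values:

After execution: num_found = 3
3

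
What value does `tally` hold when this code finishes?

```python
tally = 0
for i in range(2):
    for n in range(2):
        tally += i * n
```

Let's trace through this code step by step.

Initialize: tally = 0
Entering loop: for i in range(2):

After execution: tally = 1
1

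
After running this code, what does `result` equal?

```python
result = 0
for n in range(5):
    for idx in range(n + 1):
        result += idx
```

Let's trace through this code step by step.

Initialize: result = 0
Entering loop: for n in range(5):

After execution: result = 20
20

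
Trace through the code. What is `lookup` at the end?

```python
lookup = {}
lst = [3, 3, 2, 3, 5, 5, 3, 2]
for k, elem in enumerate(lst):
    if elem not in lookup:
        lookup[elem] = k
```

Let's trace through this code step by step.

Initialize: lookup = {}
Initialize: lst = [3, 3, 2, 3, 5, 5, 3, 2]
Entering loop: for k, elem in enumerate(lst):

After execution: lookup = {3: 0, 2: 2, 5: 4}
{3: 0, 2: 2, 5: 4}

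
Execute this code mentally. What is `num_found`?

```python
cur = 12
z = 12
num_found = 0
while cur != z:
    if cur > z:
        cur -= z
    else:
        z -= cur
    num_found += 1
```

Let's trace through this code step by step.

Initialize: cur = 12
Initialize: z = 12
Initialize: num_found = 0
Entering loop: while cur != z:

After execution: num_found = 0
0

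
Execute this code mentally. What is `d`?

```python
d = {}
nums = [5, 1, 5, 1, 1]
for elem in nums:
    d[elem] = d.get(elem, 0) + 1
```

Let's trace through this code step by step.

Initialize: d = {}
Initialize: nums = [5, 1, 5, 1, 1]
Entering loop: for elem in nums:

After execution: d = {5: 2, 1: 3}
{5: 2, 1: 3}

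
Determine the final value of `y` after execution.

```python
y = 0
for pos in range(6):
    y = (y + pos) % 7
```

Let's trace through this code step by step.

Initialize: y = 0
Entering loop: for pos in range(6):

After execution: y = 1
1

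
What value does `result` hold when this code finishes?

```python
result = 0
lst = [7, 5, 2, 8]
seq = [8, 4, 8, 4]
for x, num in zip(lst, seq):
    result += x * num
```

Let's trace through this code step by step.

Initialize: result = 0
Initialize: lst = [7, 5, 2, 8]
Initialize: seq = [8, 4, 8, 4]
Entering loop: for x, num in zip(lst, seq):

After execution: result = 124
124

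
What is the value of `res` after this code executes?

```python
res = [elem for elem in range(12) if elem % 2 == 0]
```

Let's trace through this code step by step.

Initialize: res = [elem for elem in range(12) if elem % 2 == 0]

After execution: res = [0, 2, 4, 6, 8, 10]
[0, 2, 4, 6, 8, 10]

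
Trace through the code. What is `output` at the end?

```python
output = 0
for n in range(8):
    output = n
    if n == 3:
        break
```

Let's trace through this code step by step.

Initialize: output = 0
Entering loop: for n in range(8):

After execution: output = 3
3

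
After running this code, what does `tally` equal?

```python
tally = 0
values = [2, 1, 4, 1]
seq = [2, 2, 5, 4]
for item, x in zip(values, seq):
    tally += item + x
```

Let's trace through this code step by step.

Initialize: tally = 0
Initialize: values = [2, 1, 4, 1]
Initialize: seq = [2, 2, 5, 4]
Entering loop: for item, x in zip(values, seq):

After execution: tally = 21
21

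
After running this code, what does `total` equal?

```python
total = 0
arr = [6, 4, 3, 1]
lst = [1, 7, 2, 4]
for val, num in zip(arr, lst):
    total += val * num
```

Let's trace through this code step by step.

Initialize: total = 0
Initialize: arr = [6, 4, 3, 1]
Initialize: lst = [1, 7, 2, 4]
Entering loop: for val, num in zip(arr, lst):

After execution: total = 44
44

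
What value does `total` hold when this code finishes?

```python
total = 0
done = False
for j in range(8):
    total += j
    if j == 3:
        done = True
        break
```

Let's trace through this code step by step.

Initialize: total = 0
Initialize: done = False
Entering loop: for j in range(8):

After execution: total = 6
6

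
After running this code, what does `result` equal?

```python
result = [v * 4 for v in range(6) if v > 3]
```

Let's trace through this code step by step.

Initialize: result = [v * 4 for v in range(6) if v > 3]

After execution: result = [16, 20]
[16, 20]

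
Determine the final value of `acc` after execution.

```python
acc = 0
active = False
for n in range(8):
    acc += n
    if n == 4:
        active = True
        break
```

Let's trace through this code step by step.

Initialize: acc = 0
Initialize: active = False
Entering loop: for n in range(8):

After execution: acc = 10
10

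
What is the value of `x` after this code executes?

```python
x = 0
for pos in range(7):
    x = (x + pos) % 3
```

Let's trace through this code step by step.

Initialize: x = 0
Entering loop: for pos in range(7):

After execution: x = 0
0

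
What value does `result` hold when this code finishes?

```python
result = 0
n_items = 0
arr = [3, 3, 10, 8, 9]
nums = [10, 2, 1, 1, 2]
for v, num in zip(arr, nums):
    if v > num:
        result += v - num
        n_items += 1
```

Let's trace through this code step by step.

Initialize: result = 0
Initialize: n_items = 0
Initialize: arr = [3, 3, 10, 8, 9]
Initialize: nums = [10, 2, 1, 1, 2]
Entering loop: for v, num in zip(arr, nums):

After execution: result = 24
24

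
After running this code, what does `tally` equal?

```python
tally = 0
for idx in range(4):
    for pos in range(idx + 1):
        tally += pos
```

Let's trace through this code step by step.

Initialize: tally = 0
Entering loop: for idx in range(4):

After execution: tally = 10
10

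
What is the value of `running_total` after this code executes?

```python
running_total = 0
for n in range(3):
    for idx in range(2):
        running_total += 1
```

Let's trace through this code step by step.

Initialize: running_total = 0
Entering loop: for n in range(3):

After execution: running_total = 6
6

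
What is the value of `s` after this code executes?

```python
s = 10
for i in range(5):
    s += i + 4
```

Let's trace through this code step by step.

Initialize: s = 10
Entering loop: for i in range(5):

After execution: s = 40
40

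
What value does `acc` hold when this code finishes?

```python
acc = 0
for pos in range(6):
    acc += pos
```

Let's trace through this code step by step.

Initialize: acc = 0
Entering loop: for pos in range(6):

After execution: acc = 15
15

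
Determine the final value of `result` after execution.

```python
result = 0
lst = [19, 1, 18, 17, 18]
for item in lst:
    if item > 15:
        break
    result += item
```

Let's trace through this code step by step.

Initialize: result = 0
Initialize: lst = [19, 1, 18, 17, 18]
Entering loop: for item in lst:

After execution: result = 0
0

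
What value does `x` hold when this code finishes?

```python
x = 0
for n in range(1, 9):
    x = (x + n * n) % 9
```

Let's trace through this code step by step.

Initialize: x = 0
Entering loop: for n in range(1, 9):

After execution: x = 6
6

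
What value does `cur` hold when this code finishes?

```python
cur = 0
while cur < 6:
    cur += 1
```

Let's trace through this code step by step.

Initialize: cur = 0
Entering loop: while cur < 6:

After execution: cur = 6
6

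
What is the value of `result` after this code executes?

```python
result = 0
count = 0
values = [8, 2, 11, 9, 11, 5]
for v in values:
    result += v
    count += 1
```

Let's trace through this code step by step.

Initialize: result = 0
Initialize: count = 0
Initialize: values = [8, 2, 11, 9, 11, 5]
Entering loop: for v in values:

After execution: result = 46
46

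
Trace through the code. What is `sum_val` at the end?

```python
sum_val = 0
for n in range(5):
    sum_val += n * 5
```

Let's trace through this code step by step.

Initialize: sum_val = 0
Entering loop: for n in range(5):

After execution: sum_val = 50
50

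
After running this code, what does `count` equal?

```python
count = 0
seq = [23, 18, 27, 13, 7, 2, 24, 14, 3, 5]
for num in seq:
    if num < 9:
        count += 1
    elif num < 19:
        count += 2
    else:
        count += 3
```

Let's trace through this code step by step.

Initialize: count = 0
Initialize: seq = [23, 18, 27, 13, 7, 2, 24, 14, 3, 5]
Entering loop: for num in seq:

After execution: count = 19
19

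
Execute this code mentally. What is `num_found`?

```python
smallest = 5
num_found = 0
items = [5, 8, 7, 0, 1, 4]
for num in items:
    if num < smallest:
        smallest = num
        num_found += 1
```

Let's trace through this code step by step.

Initialize: smallest = 5
Initialize: num_found = 0
Initialize: items = [5, 8, 7, 0, 1, 4]
Entering loop: for num in items:

After execution: num_found = 1
1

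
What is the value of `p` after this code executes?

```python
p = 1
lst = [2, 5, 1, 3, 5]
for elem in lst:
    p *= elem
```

Let's trace through this code step by step.

Initialize: p = 1
Initialize: lst = [2, 5, 1, 3, 5]
Entering loop: for elem in lst:

After execution: p = 150
150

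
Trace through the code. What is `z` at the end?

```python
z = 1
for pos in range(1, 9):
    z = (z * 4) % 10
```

Let's trace through this code step by step.

Initialize: z = 1
Entering loop: for pos in range(1, 9):

After execution: z = 6
6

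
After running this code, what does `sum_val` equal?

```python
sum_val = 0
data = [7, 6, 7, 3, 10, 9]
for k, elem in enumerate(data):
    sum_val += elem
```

Let's trace through this code step by step.

Initialize: sum_val = 0
Initialize: data = [7, 6, 7, 3, 10, 9]
Entering loop: for k, elem in enumerate(data):

After execution: sum_val = 42
42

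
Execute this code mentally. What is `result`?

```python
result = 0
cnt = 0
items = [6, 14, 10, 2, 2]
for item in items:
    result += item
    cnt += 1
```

Let's trace through this code step by step.

Initialize: result = 0
Initialize: cnt = 0
Initialize: items = [6, 14, 10, 2, 2]
Entering loop: for item in items:

After execution: result = 34
34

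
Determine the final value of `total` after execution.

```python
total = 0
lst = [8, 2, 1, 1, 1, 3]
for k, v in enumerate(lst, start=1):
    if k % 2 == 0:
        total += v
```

Let's trace through this code step by step.

Initialize: total = 0
Initialize: lst = [8, 2, 1, 1, 1, 3]
Entering loop: for k, v in enumerate(lst, start=1):

After execution: total = 6
6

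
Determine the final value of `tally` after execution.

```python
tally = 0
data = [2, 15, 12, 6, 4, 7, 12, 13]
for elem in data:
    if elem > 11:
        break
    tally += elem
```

Let's trace through this code step by step.

Initialize: tally = 0
Initialize: data = [2, 15, 12, 6, 4, 7, 12, 13]
Entering loop: for elem in data:

After execution: tally = 2
2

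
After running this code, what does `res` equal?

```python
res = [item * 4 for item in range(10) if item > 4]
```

Let's trace through this code step by step.

Initialize: res = [item * 4 for item in range(10) if item > 4]

After execution: res = [20, 24, 28, 32, 36]
[20, 24, 28, 32, 36]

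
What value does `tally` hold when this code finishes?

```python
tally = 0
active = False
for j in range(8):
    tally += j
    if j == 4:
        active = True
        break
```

Let's trace through this code step by step.

Initialize: tally = 0
Initialize: active = False
Entering loop: for j in range(8):

After execution: tally = 10
10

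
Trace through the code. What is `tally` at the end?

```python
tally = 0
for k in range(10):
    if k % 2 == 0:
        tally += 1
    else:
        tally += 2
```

Let's trace through this code step by step.

Initialize: tally = 0
Entering loop: for k in range(10):

After execution: tally = 15
15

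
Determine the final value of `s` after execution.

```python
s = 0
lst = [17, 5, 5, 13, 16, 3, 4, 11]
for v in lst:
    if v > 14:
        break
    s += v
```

Let's trace through this code step by step.

Initialize: s = 0
Initialize: lst = [17, 5, 5, 13, 16, 3, 4, 11]
Entering loop: for v in lst:

After execution: s = 0
0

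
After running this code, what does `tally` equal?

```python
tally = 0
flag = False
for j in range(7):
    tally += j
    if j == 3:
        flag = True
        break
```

Let's trace through this code step by step.

Initialize: tally = 0
Initialize: flag = False
Entering loop: for j in range(7):

After execution: tally = 6
6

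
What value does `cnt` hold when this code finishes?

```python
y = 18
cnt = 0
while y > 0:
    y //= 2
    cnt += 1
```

Let's trace through this code step by step.

Initialize: y = 18
Initialize: cnt = 0
Entering loop: while y > 0:

After execution: cnt = 5
5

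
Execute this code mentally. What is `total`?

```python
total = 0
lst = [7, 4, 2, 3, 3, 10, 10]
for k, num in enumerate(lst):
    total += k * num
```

Let's trace through this code step by step.

Initialize: total = 0
Initialize: lst = [7, 4, 2, 3, 3, 10, 10]
Entering loop: for k, num in enumerate(lst):

After execution: total = 139
139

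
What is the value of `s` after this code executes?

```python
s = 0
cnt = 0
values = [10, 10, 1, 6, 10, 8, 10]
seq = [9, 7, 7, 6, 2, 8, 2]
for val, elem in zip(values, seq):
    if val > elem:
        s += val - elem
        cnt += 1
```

Let's trace through this code step by step.

Initialize: s = 0
Initialize: cnt = 0
Initialize: values = [10, 10, 1, 6, 10, 8, 10]
Initialize: seq = [9, 7, 7, 6, 2, 8, 2]
Entering loop: for val, elem in zip(values, seq):

After execution: s = 20
20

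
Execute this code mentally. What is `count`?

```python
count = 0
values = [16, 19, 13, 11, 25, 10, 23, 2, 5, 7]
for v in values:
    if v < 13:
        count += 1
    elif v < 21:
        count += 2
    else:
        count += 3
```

Let's trace through this code step by step.

Initialize: count = 0
Initialize: values = [16, 19, 13, 11, 25, 10, 23, 2, 5, 7]
Entering loop: for v in values:

After execution: count = 17
17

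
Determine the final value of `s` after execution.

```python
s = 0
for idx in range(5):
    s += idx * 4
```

Let's trace through this code step by step.

Initialize: s = 0
Entering loop: for idx in range(5):

After execution: s = 40
40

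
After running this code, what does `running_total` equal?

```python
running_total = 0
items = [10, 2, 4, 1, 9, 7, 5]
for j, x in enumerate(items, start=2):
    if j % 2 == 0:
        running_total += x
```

Let's trace through this code step by step.

Initialize: running_total = 0
Initialize: items = [10, 2, 4, 1, 9, 7, 5]
Entering loop: for j, x in enumerate(items, start=2):

After execution: running_total = 28
28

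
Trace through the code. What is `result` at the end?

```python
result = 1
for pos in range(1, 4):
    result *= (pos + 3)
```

Let's trace through this code step by step.

Initialize: result = 1
Entering loop: for pos in range(1, 4):

After execution: result = 120
120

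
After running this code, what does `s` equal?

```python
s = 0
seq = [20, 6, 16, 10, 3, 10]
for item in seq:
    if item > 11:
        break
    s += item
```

Let's trace through this code step by step.

Initialize: s = 0
Initialize: seq = [20, 6, 16, 10, 3, 10]
Entering loop: for item in seq:

After execution: s = 0
0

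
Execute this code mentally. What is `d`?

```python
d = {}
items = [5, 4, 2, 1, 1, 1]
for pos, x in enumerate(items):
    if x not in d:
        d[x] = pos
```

Let's trace through this code step by step.

Initialize: d = {}
Initialize: items = [5, 4, 2, 1, 1, 1]
Entering loop: for pos, x in enumerate(items):

After execution: d = {5: 0, 4: 1, 2: 2, 1: 3}
{5: 0, 4: 1, 2: 2, 1: 3}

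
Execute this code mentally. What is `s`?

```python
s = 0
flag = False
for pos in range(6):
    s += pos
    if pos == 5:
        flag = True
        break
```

Let's trace through this code step by step.

Initialize: s = 0
Initialize: flag = False
Entering loop: for pos in range(6):

After execution: s = 15
15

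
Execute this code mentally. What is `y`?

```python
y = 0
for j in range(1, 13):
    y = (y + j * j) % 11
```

Let's trace through this code step by step.

Initialize: y = 0
Entering loop: for j in range(1, 13):

After execution: y = 1
1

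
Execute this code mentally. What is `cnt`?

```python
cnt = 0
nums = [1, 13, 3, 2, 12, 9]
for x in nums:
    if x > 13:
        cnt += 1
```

Let's trace through this code step by step.

Initialize: cnt = 0
Initialize: nums = [1, 13, 3, 2, 12, 9]
Entering loop: for x in nums:

After execution: cnt = 0
0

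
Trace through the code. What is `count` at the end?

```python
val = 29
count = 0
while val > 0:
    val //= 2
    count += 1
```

Let's trace through this code step by step.

Initialize: val = 29
Initialize: count = 0
Entering loop: while val > 0:

After execution: count = 5
5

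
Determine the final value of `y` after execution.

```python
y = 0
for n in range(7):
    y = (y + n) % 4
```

Let's trace through this code step by step.

Initialize: y = 0
Entering loop: for n in range(7):

After execution: y = 1
1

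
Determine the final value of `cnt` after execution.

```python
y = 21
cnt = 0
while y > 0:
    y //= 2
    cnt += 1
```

Let's trace through this code step by step.

Initialize: y = 21
Initialize: cnt = 0
Entering loop: while y > 0:

After execution: cnt = 5
5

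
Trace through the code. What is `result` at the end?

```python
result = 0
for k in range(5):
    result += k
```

Let's trace through this code step by step.

Initialize: result = 0
Entering loop: for k in range(5):

After execution: result = 10
10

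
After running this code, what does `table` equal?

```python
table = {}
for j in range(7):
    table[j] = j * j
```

Let's trace through this code step by step.

Initialize: table = {}
Entering loop: for j in range(7):

After execution: table = {0: 0, 1: 1, 2: 4, 3: 9, 4: 16, 5: 25, 6: 36}
{0: 0, 1: 1, 2: 4, 3: 9, 4: 16, 5: 25, 6: 36}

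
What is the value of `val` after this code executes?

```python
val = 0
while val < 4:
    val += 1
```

Let's trace through this code step by step.

Initialize: val = 0
Entering loop: while val < 4:

After execution: val = 4
4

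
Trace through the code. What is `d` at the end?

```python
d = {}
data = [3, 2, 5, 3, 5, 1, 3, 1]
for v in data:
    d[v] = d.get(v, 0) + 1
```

Let's trace through this code step by step.

Initialize: d = {}
Initialize: data = [3, 2, 5, 3, 5, 1, 3, 1]
Entering loop: for v in data:

After execution: d = {3: 3, 2: 1, 5: 2, 1: 2}
{3: 3, 2: 1, 5: 2, 1: 2}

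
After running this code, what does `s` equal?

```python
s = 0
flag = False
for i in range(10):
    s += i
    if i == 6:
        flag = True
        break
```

Let's trace through this code step by step.

Initialize: s = 0
Initialize: flag = False
Entering loop: for i in range(10):

After execution: s = 21
21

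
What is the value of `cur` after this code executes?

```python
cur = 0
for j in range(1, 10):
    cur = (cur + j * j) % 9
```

Let's trace through this code step by step.

Initialize: cur = 0
Entering loop: for j in range(1, 10):

After execution: cur = 6
6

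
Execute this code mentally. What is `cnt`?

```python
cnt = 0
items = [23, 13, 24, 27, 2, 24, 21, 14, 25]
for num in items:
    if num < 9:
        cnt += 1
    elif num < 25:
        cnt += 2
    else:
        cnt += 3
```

Let's trace through this code step by step.

Initialize: cnt = 0
Initialize: items = [23, 13, 24, 27, 2, 24, 21, 14, 25]
Entering loop: for num in items:

After execution: cnt = 19
19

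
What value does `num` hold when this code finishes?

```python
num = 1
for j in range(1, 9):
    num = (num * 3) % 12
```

Let's trace through this code step by step.

Initialize: num = 1
Entering loop: for j in range(1, 9):

After execution: num = 9
9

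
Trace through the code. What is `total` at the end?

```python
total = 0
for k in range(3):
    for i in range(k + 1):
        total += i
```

Let's trace through this code step by step.

Initialize: total = 0
Entering loop: for k in range(3):

After execution: total = 4
4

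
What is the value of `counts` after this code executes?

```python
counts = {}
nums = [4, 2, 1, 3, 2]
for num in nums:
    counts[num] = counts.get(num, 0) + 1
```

Let's trace through this code step by step.

Initialize: counts = {}
Initialize: nums = [4, 2, 1, 3, 2]
Entering loop: for num in nums:

After execution: counts = {4: 1, 2: 2, 1: 1, 3: 1}
{4: 1, 2: 2, 1: 1, 3: 1}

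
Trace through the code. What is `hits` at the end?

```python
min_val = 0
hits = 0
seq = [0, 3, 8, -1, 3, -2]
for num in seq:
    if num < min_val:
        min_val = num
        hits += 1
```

Let's trace through this code step by step.

Initialize: min_val = 0
Initialize: hits = 0
Initialize: seq = [0, 3, 8, -1, 3, -2]
Entering loop: for num in seq:

After execution: hits = 2
2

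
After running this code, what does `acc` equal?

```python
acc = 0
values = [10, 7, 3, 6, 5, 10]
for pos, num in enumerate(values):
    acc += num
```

Let's trace through this code step by step.

Initialize: acc = 0
Initialize: values = [10, 7, 3, 6, 5, 10]
Entering loop: for pos, num in enumerate(values):

After execution: acc = 41
41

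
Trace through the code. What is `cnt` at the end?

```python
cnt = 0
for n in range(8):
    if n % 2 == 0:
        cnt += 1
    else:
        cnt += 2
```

Let's trace through this code step by step.

Initialize: cnt = 0
Entering loop: for n in range(8):

After execution: cnt = 12
12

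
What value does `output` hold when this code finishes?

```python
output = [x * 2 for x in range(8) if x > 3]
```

Let's trace through this code step by step.

Initialize: output = [x * 2 for x in range(8) if x > 3]

After execution: output = [8, 10, 12, 14]
[8, 10, 12, 14]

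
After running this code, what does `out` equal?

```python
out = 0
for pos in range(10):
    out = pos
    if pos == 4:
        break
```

Let's trace through this code step by step.

Initialize: out = 0
Entering loop: for pos in range(10):

After execution: out = 4
4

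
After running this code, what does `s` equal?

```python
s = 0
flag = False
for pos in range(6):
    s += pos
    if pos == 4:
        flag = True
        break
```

Let's trace through this code step by step.

Initialize: s = 0
Initialize: flag = False
Entering loop: for pos in range(6):

After execution: s = 10
10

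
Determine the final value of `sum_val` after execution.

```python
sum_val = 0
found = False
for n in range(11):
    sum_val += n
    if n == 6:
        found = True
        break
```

Let's trace through this code step by step.

Initialize: sum_val = 0
Initialize: found = False
Entering loop: for n in range(11):

After execution: sum_val = 21
21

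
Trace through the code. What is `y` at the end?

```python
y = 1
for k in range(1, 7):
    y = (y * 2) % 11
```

Let's trace through this code step by step.

Initialize: y = 1
Entering loop: for k in range(1, 7):

After execution: y = 9
9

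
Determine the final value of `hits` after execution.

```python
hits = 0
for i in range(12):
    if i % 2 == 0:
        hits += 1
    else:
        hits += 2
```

Let's trace through this code step by step.

Initialize: hits = 0
Entering loop: for i in range(12):

After execution: hits = 18
18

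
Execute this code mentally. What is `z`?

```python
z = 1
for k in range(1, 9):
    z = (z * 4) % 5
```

Let's trace through this code step by step.

Initialize: z = 1
Entering loop: for k in range(1, 9):

After execution: z = 1
1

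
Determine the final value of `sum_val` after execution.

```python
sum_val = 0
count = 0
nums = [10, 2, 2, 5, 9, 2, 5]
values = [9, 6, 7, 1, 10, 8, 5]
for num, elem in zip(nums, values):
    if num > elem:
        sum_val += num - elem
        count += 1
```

Let's trace through this code step by step.

Initialize: sum_val = 0
Initialize: count = 0
Initialize: nums = [10, 2, 2, 5, 9, 2, 5]
Initialize: values = [9, 6, 7, 1, 10, 8, 5]
Entering loop: for num, elem in zip(nums, values):

After execution: sum_val = 5
5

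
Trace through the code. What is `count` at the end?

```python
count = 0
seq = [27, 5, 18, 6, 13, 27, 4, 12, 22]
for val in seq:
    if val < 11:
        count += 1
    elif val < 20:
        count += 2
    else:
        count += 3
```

Let's trace through this code step by step.

Initialize: count = 0
Initialize: seq = [27, 5, 18, 6, 13, 27, 4, 12, 22]
Entering loop: for val in seq:

After execution: count = 18
18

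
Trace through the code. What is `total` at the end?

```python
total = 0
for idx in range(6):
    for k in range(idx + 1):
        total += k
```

Let's trace through this code step by step.

Initialize: total = 0
Entering loop: for idx in range(6):

After execution: total = 35
35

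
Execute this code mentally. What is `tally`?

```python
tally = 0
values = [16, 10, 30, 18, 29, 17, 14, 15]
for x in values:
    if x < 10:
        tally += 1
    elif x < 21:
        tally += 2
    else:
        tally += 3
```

Let's trace through this code step by step.

Initialize: tally = 0
Initialize: values = [16, 10, 30, 18, 29, 17, 14, 15]
Entering loop: for x in values:

After execution: tally = 18
18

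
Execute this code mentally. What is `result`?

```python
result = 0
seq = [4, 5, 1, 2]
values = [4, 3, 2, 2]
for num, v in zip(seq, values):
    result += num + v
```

Let's trace through this code step by step.

Initialize: result = 0
Initialize: seq = [4, 5, 1, 2]
Initialize: values = [4, 3, 2, 2]
Entering loop: for num, v in zip(seq, values):

After execution: result = 23
23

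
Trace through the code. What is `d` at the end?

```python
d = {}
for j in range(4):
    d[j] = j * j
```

Let's trace through this code step by step.

Initialize: d = {}
Entering loop: for j in range(4):

After execution: d = {0: 0, 1: 1, 2: 4, 3: 9}
{0: 0, 1: 1, 2: 4, 3: 9}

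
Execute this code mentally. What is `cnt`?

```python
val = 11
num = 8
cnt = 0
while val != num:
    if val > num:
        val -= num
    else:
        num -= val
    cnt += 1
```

Let's trace through this code step by step.

Initialize: val = 11
Initialize: num = 8
Initialize: cnt = 0
Entering loop: while val != num:

After execution: cnt = 5
5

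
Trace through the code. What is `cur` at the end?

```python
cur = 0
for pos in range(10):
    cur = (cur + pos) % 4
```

Let's trace through this code step by step.

Initialize: cur = 0
Entering loop: for pos in range(10):

After execution: cur = 1
1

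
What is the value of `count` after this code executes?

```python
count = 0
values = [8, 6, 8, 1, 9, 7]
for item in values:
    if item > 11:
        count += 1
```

Let's trace through this code step by step.

Initialize: count = 0
Initialize: values = [8, 6, 8, 1, 9, 7]
Entering loop: for item in values:

After execution: count = 0
0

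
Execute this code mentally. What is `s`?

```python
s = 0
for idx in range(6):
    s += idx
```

Let's trace through this code step by step.

Initialize: s = 0
Entering loop: for idx in range(6):

After execution: s = 15
15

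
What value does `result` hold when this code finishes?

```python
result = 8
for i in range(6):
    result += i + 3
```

Let's trace through this code step by step.

Initialize: result = 8
Entering loop: for i in range(6):

After execution: result = 41
41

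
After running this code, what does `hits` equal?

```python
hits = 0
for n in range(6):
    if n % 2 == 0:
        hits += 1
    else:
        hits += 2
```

Let's trace through this code step by step.

Initialize: hits = 0
Entering loop: for n in range(6):

After execution: hits = 9
9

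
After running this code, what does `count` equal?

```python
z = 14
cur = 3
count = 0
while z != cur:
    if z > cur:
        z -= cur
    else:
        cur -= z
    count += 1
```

Let's trace through this code step by step.

Initialize: z = 14
Initialize: cur = 3
Initialize: count = 0
Entering loop: while z != cur:

After execution: count = 6
6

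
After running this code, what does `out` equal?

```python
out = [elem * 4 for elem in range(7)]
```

Let's trace through this code step by step.

Initialize: out = [elem * 4 for elem in range(7)]

After execution: out = [0, 4, 8, 12, 16, 20, 24]
[0, 4, 8, 12, 16, 20, 24]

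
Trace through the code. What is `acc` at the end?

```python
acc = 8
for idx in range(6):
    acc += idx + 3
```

Let's trace through this code step by step.

Initialize: acc = 8
Entering loop: for idx in range(6):

After execution: acc = 41
41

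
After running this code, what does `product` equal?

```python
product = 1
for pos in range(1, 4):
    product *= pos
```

Let's trace through this code step by step.

Initialize: product = 1
Entering loop: for pos in range(1, 4):

After execution: product = 6
6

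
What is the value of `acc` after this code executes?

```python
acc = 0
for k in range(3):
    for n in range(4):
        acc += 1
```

Let's trace through this code step by step.

Initialize: acc = 0
Entering loop: for k in range(3):

After execution: acc = 12
12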